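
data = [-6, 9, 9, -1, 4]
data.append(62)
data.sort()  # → [-6, -1, 4, 9, 9, 62]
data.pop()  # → 62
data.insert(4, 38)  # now [-6, -1, 4, 9, 38, 9]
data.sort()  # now [-6, -1, 4, 9, 9, 38]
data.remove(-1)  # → [-6, 4, 9, 9, 38]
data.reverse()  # [38, 9, 9, 4, -6]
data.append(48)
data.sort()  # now [-6, 4, 9, 9, 38, 48]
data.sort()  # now [-6, 4, 9, 9, 38, 48]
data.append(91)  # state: [-6, 4, 9, 9, 38, 48, 91]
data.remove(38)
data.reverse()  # [91, 48, 9, 9, 4, -6]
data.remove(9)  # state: [91, 48, 9, 4, -6]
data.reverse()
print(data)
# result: [-6, 4, 9, 48, 91]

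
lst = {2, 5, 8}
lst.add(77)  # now {2, 5, 8, 77}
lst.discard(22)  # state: {2, 5, 8, 77}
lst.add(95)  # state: {2, 5, 8, 77, 95}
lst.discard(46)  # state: {2, 5, 8, 77, 95}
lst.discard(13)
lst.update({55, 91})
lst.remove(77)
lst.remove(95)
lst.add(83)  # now {2, 5, 8, 55, 83, 91}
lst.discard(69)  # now {2, 5, 8, 55, 83, 91}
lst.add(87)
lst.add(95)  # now {2, 5, 8, 55, 83, 87, 91, 95}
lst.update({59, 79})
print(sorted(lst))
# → [2, 5, 8, 55, 59, 79, 83, 87, 91, 95]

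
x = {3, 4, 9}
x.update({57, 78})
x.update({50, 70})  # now {3, 4, 9, 50, 57, 70, 78}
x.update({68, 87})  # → {3, 4, 9, 50, 57, 68, 70, 78, 87}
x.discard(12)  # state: {3, 4, 9, 50, 57, 68, 70, 78, 87}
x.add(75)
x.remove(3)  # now {4, 9, 50, 57, 68, 70, 75, 78, 87}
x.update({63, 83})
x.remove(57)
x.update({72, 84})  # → {4, 9, 50, 63, 68, 70, 72, 75, 78, 83, 84, 87}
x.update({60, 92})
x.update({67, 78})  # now {4, 9, 50, 60, 63, 67, 68, 70, 72, 75, 78, 83, 84, 87, 92}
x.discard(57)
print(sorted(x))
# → [4, 9, 50, 60, 63, 67, 68, 70, 72, 75, 78, 83, 84, 87, 92]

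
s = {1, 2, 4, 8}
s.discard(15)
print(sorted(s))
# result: [1, 2, 4, 8]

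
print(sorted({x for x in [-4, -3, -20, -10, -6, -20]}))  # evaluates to [-20, -10, -6, -4, -3]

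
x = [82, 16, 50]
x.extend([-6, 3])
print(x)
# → [82, 16, 50, -6, 3]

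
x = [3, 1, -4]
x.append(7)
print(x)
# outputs [3, 1, -4, 7]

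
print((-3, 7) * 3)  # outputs (-3, 7, -3, 7, -3, 7)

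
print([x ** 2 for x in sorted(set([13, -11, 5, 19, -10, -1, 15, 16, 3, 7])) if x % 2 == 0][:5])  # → [100, 256]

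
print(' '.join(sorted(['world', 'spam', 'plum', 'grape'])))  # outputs grape plum spam world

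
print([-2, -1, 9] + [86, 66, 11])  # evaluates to [-2, -1, 9, 86, 66, 11]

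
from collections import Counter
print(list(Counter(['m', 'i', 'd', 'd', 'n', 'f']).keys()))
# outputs ['m', 'i', 'd', 'n', 'f']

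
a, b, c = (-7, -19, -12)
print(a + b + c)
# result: -38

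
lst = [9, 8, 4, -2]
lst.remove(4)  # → [9, 8, -2]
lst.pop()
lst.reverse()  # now [8, 9]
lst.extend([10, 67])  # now [8, 9, 10, 67]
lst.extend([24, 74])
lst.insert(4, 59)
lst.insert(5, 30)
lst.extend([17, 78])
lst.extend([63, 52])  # [8, 9, 10, 67, 59, 30, 24, 74, 17, 78, 63, 52]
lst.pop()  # 52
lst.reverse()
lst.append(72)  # [63, 78, 17, 74, 24, 30, 59, 67, 10, 9, 8, 72]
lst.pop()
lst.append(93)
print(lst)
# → [63, 78, 17, 74, 24, 30, 59, 67, 10, 9, 8, 93]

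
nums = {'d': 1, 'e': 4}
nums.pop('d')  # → 1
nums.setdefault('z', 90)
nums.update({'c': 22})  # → {'e': 4, 'z': 90, 'c': 22}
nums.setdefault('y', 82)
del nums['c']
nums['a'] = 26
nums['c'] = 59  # {'e': 4, 'z': 90, 'y': 82, 'a': 26, 'c': 59}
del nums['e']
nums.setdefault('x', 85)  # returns 85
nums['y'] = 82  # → {'z': 90, 'y': 82, 'a': 26, 'c': 59, 'x': 85}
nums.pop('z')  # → 90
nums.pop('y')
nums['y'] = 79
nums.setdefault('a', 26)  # 26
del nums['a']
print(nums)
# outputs {'c': 59, 'x': 85, 'y': 79}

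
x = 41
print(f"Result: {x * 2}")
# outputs Result: 82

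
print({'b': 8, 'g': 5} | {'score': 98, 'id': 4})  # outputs {'b': 8, 'g': 5, 'score': 98, 'id': 4}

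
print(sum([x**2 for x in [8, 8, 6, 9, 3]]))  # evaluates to 254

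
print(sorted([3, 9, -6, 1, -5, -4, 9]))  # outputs [-6, -5, -4, 1, 3, 9, 9]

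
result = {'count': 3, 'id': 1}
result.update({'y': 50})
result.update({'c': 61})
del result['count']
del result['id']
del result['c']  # {'y': 50}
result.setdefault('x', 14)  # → 14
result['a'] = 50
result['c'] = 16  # {'y': 50, 'x': 14, 'a': 50, 'c': 16}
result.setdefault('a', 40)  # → 50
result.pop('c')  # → 16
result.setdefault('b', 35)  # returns 35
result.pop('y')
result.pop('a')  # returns 50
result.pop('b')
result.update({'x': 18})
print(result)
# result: {'x': 18}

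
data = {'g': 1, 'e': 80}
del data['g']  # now {'e': 80}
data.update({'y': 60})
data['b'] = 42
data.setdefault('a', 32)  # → 32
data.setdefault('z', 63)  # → 63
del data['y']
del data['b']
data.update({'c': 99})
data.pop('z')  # 63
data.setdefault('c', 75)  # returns 99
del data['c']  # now {'e': 80, 'a': 32}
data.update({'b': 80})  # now {'e': 80, 'a': 32, 'b': 80}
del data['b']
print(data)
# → {'e': 80, 'a': 32}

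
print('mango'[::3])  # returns mg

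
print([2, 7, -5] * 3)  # [2, 7, -5, 2, 7, -5, 2, 7, -5]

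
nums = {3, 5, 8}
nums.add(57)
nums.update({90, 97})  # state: {3, 5, 8, 57, 90, 97}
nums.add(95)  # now {3, 5, 8, 57, 90, 95, 97}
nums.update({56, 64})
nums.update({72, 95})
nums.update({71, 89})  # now {3, 5, 8, 56, 57, 64, 71, 72, 89, 90, 95, 97}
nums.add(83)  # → {3, 5, 8, 56, 57, 64, 71, 72, 83, 89, 90, 95, 97}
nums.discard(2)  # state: {3, 5, 8, 56, 57, 64, 71, 72, 83, 89, 90, 95, 97}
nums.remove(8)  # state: {3, 5, 56, 57, 64, 71, 72, 83, 89, 90, 95, 97}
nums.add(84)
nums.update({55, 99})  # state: {3, 5, 55, 56, 57, 64, 71, 72, 83, 84, 89, 90, 95, 97, 99}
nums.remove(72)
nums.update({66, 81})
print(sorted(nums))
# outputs [3, 5, 55, 56, 57, 64, 66, 71, 81, 83, 84, 89, 90, 95, 97, 99]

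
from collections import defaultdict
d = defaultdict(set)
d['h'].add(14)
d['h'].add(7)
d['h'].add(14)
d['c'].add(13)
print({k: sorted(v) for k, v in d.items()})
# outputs {'h': [7, 14], 'c': [13]}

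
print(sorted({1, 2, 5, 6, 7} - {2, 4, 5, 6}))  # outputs [1, 7]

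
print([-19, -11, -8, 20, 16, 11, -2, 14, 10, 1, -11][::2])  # [-19, -8, 16, -2, 10, -11]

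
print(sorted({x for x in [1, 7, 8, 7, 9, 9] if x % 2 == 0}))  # [8]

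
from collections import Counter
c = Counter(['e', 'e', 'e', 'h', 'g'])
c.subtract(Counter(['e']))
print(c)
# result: Counter({'e': 2, 'h': 1, 'g': 1})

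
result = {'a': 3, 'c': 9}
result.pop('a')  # 3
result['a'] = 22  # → {'c': 9, 'a': 22}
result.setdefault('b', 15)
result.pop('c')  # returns 9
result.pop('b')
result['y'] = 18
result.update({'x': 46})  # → {'a': 22, 'y': 18, 'x': 46}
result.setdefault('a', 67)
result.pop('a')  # 22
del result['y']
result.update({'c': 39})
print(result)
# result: {'x': 46, 'c': 39}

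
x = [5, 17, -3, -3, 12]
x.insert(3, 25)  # [5, 17, -3, 25, -3, 12]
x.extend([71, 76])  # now [5, 17, -3, 25, -3, 12, 71, 76]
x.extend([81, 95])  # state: [5, 17, -3, 25, -3, 12, 71, 76, 81, 95]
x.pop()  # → 95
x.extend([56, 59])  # [5, 17, -3, 25, -3, 12, 71, 76, 81, 56, 59]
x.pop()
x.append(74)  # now [5, 17, -3, 25, -3, 12, 71, 76, 81, 56, 74]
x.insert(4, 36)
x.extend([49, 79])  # [5, 17, -3, 25, 36, -3, 12, 71, 76, 81, 56, 74, 49, 79]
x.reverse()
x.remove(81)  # [79, 49, 74, 56, 76, 71, 12, -3, 36, 25, -3, 17, 5]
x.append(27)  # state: [79, 49, 74, 56, 76, 71, 12, -3, 36, 25, -3, 17, 5, 27]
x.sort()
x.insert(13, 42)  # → [-3, -3, 5, 12, 17, 25, 27, 36, 49, 56, 71, 74, 76, 42, 79]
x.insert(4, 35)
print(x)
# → [-3, -3, 5, 12, 35, 17, 25, 27, 36, 49, 56, 71, 74, 76, 42, 79]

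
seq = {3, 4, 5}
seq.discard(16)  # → {3, 4, 5}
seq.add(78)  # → {3, 4, 5, 78}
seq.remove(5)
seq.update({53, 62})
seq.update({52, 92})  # {3, 4, 52, 53, 62, 78, 92}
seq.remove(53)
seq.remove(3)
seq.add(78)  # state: {4, 52, 62, 78, 92}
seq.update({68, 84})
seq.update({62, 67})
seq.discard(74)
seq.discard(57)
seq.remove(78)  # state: {4, 52, 62, 67, 68, 84, 92}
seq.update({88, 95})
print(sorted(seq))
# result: [4, 52, 62, 67, 68, 84, 88, 92, 95]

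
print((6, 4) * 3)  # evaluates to (6, 4, 6, 4, 6, 4)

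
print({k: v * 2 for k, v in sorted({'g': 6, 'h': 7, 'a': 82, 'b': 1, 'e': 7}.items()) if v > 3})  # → {'a': 164, 'e': 14, 'g': 12, 'h': 14}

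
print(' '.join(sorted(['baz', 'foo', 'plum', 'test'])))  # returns baz foo plum test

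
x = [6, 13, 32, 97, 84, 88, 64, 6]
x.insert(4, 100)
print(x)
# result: [6, 13, 32, 97, 100, 84, 88, 64, 6]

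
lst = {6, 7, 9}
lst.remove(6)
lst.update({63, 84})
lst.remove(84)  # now {7, 9, 63}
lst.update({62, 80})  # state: {7, 9, 62, 63, 80}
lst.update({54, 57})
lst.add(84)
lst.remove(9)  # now {7, 54, 57, 62, 63, 80, 84}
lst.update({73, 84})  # {7, 54, 57, 62, 63, 73, 80, 84}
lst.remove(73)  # {7, 54, 57, 62, 63, 80, 84}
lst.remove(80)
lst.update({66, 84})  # {7, 54, 57, 62, 63, 66, 84}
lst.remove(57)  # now {7, 54, 62, 63, 66, 84}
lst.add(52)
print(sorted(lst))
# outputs [7, 52, 54, 62, 63, 66, 84]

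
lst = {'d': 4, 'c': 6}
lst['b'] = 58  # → {'d': 4, 'c': 6, 'b': 58}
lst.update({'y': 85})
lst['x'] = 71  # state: {'d': 4, 'c': 6, 'b': 58, 'y': 85, 'x': 71}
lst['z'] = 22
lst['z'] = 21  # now {'d': 4, 'c': 6, 'b': 58, 'y': 85, 'x': 71, 'z': 21}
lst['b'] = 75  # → {'d': 4, 'c': 6, 'b': 75, 'y': 85, 'x': 71, 'z': 21}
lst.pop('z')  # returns 21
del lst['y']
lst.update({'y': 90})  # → {'d': 4, 'c': 6, 'b': 75, 'x': 71, 'y': 90}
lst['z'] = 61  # {'d': 4, 'c': 6, 'b': 75, 'x': 71, 'y': 90, 'z': 61}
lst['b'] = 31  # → {'d': 4, 'c': 6, 'b': 31, 'x': 71, 'y': 90, 'z': 61}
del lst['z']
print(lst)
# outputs {'d': 4, 'c': 6, 'b': 31, 'x': 71, 'y': 90}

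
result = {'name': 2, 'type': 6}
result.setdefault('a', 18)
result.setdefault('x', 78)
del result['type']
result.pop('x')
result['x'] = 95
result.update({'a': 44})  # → {'name': 2, 'a': 44, 'x': 95}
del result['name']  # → {'a': 44, 'x': 95}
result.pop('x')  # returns 95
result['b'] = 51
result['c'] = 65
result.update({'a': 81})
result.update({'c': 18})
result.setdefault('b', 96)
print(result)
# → {'a': 81, 'b': 51, 'c': 18}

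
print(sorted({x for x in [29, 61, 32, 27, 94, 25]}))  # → [25, 27, 29, 32, 61, 94]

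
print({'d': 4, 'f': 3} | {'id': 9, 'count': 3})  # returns {'d': 4, 'f': 3, 'id': 9, 'count': 3}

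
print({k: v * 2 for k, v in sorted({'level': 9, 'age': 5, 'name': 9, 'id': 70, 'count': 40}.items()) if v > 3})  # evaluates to {'age': 10, 'count': 80, 'id': 140, 'level': 18, 'name': 18}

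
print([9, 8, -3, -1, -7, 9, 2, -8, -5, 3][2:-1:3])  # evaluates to [-3, 9, -5]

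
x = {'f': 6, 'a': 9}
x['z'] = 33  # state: {'f': 6, 'a': 9, 'z': 33}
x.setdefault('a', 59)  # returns 9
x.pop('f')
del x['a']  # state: {'z': 33}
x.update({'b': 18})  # {'z': 33, 'b': 18}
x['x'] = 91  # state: {'z': 33, 'b': 18, 'x': 91}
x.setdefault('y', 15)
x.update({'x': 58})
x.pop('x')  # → 58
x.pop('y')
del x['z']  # {'b': 18}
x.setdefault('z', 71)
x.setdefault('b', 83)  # 18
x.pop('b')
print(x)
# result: {'z': 71}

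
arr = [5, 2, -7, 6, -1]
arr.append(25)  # [5, 2, -7, 6, -1, 25]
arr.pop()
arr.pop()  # -1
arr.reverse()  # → [6, -7, 2, 5]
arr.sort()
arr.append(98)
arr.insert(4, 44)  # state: [-7, 2, 5, 6, 44, 98]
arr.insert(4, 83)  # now [-7, 2, 5, 6, 83, 44, 98]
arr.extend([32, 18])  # [-7, 2, 5, 6, 83, 44, 98, 32, 18]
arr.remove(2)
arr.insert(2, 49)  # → [-7, 5, 49, 6, 83, 44, 98, 32, 18]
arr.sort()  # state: [-7, 5, 6, 18, 32, 44, 49, 83, 98]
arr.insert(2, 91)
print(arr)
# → [-7, 5, 91, 6, 18, 32, 44, 49, 83, 98]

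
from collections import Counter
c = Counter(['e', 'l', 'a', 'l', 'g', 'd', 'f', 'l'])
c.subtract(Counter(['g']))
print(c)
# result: Counter({'l': 3, 'e': 1, 'a': 1, 'd': 1, 'f': 1, 'g': 0})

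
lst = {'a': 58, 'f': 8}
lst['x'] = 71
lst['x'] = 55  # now {'a': 58, 'f': 8, 'x': 55}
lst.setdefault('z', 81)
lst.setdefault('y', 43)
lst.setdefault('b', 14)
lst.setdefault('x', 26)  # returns 55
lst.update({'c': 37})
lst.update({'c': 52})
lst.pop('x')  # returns 55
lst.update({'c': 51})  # {'a': 58, 'f': 8, 'z': 81, 'y': 43, 'b': 14, 'c': 51}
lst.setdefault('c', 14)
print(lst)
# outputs {'a': 58, 'f': 8, 'z': 81, 'y': 43, 'b': 14, 'c': 51}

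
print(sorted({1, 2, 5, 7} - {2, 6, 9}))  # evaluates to [1, 5, 7]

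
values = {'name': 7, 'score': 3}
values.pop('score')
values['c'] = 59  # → {'name': 7, 'c': 59}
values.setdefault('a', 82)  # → 82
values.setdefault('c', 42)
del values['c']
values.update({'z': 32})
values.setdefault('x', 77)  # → 77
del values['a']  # {'name': 7, 'z': 32, 'x': 77}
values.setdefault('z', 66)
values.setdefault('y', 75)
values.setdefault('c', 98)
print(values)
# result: {'name': 7, 'z': 32, 'x': 77, 'y': 75, 'c': 98}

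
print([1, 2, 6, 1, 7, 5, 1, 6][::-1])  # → [6, 1, 5, 7, 1, 6, 2, 1]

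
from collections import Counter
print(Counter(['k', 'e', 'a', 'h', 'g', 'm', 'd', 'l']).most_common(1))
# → [('k', 1)]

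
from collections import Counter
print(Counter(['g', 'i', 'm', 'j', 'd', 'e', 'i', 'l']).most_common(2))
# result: [('i', 2), ('g', 1)]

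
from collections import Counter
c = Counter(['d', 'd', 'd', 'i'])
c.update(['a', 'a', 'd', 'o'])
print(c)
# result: Counter({'d': 4, 'a': 2, 'i': 1, 'o': 1})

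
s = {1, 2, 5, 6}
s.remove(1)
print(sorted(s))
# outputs [2, 5, 6]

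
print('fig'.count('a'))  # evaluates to 0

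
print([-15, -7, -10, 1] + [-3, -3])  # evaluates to [-15, -7, -10, 1, -3, -3]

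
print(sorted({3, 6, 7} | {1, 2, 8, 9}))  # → [1, 2, 3, 6, 7, 8, 9]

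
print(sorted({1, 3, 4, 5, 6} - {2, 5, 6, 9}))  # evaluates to [1, 3, 4]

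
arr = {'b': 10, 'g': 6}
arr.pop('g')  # 6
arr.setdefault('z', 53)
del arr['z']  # {'b': 10}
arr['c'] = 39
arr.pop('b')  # 10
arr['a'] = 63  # {'c': 39, 'a': 63}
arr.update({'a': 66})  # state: {'c': 39, 'a': 66}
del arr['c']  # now {'a': 66}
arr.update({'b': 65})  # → {'a': 66, 'b': 65}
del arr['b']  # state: {'a': 66}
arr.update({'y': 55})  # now {'a': 66, 'y': 55}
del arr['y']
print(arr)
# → {'a': 66}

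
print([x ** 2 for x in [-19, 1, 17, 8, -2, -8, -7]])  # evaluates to [361, 1, 289, 64, 4, 64, 49]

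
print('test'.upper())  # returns TEST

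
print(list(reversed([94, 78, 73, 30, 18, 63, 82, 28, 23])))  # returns [23, 28, 82, 63, 18, 30, 73, 78, 94]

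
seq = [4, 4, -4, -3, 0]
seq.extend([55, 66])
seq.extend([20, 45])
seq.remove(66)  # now [4, 4, -4, -3, 0, 55, 20, 45]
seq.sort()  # [-4, -3, 0, 4, 4, 20, 45, 55]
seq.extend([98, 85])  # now [-4, -3, 0, 4, 4, 20, 45, 55, 98, 85]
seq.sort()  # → [-4, -3, 0, 4, 4, 20, 45, 55, 85, 98]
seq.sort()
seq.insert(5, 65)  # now [-4, -3, 0, 4, 4, 65, 20, 45, 55, 85, 98]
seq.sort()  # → [-4, -3, 0, 4, 4, 20, 45, 55, 65, 85, 98]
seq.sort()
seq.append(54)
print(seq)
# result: [-4, -3, 0, 4, 4, 20, 45, 55, 65, 85, 98, 54]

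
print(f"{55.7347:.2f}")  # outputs 55.73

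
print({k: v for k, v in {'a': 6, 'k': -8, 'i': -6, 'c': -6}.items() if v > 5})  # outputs {'a': 6}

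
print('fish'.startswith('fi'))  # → True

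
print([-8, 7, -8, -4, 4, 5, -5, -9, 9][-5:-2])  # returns [4, 5, -5]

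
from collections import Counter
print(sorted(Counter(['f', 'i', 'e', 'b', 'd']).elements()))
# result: ['b', 'd', 'e', 'f', 'i']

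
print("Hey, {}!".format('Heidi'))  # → Hey, Heidi!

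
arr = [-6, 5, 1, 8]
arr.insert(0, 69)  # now [69, -6, 5, 1, 8]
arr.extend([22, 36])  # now [69, -6, 5, 1, 8, 22, 36]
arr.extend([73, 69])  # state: [69, -6, 5, 1, 8, 22, 36, 73, 69]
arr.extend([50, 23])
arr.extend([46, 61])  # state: [69, -6, 5, 1, 8, 22, 36, 73, 69, 50, 23, 46, 61]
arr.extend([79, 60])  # [69, -6, 5, 1, 8, 22, 36, 73, 69, 50, 23, 46, 61, 79, 60]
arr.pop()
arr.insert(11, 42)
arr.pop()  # 79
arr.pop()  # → 61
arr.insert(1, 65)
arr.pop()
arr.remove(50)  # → [69, 65, -6, 5, 1, 8, 22, 36, 73, 69, 23, 42]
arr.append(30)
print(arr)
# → [69, 65, -6, 5, 1, 8, 22, 36, 73, 69, 23, 42, 30]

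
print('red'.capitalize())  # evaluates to Red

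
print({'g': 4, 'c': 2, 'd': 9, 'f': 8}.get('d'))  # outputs 9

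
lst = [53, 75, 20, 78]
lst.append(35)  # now [53, 75, 20, 78, 35]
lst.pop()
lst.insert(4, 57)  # [53, 75, 20, 78, 57]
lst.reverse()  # [57, 78, 20, 75, 53]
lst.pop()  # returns 53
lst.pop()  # 75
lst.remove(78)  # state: [57, 20]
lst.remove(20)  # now [57]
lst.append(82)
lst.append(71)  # [57, 82, 71]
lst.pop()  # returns 71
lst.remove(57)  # [82]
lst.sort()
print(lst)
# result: [82]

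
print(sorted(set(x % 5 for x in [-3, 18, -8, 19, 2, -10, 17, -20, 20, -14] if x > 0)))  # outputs [0, 2, 3, 4]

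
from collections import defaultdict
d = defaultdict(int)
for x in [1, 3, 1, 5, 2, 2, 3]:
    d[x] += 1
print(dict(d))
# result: {1: 2, 3: 2, 5: 1, 2: 2}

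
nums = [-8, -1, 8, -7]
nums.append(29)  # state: [-8, -1, 8, -7, 29]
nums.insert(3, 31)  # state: [-8, -1, 8, 31, -7, 29]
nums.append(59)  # [-8, -1, 8, 31, -7, 29, 59]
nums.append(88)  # [-8, -1, 8, 31, -7, 29, 59, 88]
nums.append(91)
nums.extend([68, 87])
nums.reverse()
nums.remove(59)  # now [87, 68, 91, 88, 29, -7, 31, 8, -1, -8]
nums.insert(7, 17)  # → [87, 68, 91, 88, 29, -7, 31, 17, 8, -1, -8]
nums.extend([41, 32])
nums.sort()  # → [-8, -7, -1, 8, 17, 29, 31, 32, 41, 68, 87, 88, 91]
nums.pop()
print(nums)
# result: [-8, -7, -1, 8, 17, 29, 31, 32, 41, 68, 87, 88]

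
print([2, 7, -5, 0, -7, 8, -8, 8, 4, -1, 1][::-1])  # [1, -1, 4, 8, -8, 8, -7, 0, -5, 7, 2]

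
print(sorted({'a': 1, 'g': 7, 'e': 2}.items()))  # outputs [('a', 1), ('e', 2), ('g', 7)]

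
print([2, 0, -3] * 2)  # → [2, 0, -3, 2, 0, -3]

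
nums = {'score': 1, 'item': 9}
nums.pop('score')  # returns 1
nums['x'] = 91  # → {'item': 9, 'x': 91}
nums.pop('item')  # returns 9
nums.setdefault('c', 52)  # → 52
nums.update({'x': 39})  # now {'x': 39, 'c': 52}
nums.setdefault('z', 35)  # 35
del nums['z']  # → {'x': 39, 'c': 52}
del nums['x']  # {'c': 52}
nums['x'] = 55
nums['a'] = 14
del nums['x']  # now {'c': 52, 'a': 14}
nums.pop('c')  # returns 52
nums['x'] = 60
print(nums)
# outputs {'a': 14, 'x': 60}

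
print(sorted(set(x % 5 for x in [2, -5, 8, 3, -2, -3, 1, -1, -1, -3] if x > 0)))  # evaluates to [1, 2, 3]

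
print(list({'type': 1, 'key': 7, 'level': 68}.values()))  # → [1, 7, 68]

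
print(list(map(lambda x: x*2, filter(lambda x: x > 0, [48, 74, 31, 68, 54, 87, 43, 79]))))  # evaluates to [96, 148, 62, 136, 108, 174, 86, 158]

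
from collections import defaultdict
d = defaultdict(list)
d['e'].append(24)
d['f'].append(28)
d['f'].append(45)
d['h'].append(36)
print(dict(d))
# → {'e': [24], 'f': [28, 45], 'h': [36]}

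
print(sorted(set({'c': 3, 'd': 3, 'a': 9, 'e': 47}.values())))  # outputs [3, 9, 47]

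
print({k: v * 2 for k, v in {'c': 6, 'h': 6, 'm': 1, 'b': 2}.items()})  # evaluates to {'c': 12, 'h': 12, 'm': 2, 'b': 4}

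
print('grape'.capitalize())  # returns Grape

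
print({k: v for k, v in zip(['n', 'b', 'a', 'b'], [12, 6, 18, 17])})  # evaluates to {'n': 12, 'b': 17, 'a': 18}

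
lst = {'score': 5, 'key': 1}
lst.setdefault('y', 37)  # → 37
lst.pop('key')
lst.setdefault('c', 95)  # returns 95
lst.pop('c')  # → 95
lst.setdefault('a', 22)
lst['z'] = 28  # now {'score': 5, 'y': 37, 'a': 22, 'z': 28}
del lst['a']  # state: {'score': 5, 'y': 37, 'z': 28}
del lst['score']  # {'y': 37, 'z': 28}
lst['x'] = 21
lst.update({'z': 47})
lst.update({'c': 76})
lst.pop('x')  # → 21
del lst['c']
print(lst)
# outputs {'y': 37, 'z': 47}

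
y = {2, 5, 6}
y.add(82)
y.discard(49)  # {2, 5, 6, 82}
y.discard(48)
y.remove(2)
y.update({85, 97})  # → {5, 6, 82, 85, 97}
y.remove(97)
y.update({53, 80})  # {5, 6, 53, 80, 82, 85}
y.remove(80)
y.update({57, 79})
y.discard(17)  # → {5, 6, 53, 57, 79, 82, 85}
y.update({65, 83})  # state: {5, 6, 53, 57, 65, 79, 82, 83, 85}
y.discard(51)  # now {5, 6, 53, 57, 65, 79, 82, 83, 85}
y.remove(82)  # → {5, 6, 53, 57, 65, 79, 83, 85}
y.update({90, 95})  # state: {5, 6, 53, 57, 65, 79, 83, 85, 90, 95}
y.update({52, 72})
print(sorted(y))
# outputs [5, 6, 52, 53, 57, 65, 72, 79, 83, 85, 90, 95]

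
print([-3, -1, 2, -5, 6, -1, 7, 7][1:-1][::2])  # [-1, -5, -1]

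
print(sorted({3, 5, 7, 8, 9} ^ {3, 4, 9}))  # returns [4, 5, 7, 8]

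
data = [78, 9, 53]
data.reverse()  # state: [53, 9, 78]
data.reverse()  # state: [78, 9, 53]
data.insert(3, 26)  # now [78, 9, 53, 26]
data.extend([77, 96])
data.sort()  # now [9, 26, 53, 77, 78, 96]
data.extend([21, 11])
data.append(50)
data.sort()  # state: [9, 11, 21, 26, 50, 53, 77, 78, 96]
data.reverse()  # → [96, 78, 77, 53, 50, 26, 21, 11, 9]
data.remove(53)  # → [96, 78, 77, 50, 26, 21, 11, 9]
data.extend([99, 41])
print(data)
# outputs [96, 78, 77, 50, 26, 21, 11, 9, 99, 41]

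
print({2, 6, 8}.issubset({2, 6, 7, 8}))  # True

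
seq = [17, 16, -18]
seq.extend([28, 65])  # [17, 16, -18, 28, 65]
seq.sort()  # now [-18, 16, 17, 28, 65]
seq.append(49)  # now [-18, 16, 17, 28, 65, 49]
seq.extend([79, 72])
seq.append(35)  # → [-18, 16, 17, 28, 65, 49, 79, 72, 35]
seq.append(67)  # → [-18, 16, 17, 28, 65, 49, 79, 72, 35, 67]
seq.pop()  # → 67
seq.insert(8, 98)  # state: [-18, 16, 17, 28, 65, 49, 79, 72, 98, 35]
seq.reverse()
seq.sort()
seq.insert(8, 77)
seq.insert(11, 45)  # [-18, 16, 17, 28, 35, 49, 65, 72, 77, 79, 98, 45]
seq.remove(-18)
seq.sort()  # [16, 17, 28, 35, 45, 49, 65, 72, 77, 79, 98]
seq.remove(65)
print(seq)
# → [16, 17, 28, 35, 45, 49, 72, 77, 79, 98]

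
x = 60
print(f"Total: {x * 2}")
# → Total: 120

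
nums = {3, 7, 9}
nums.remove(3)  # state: {7, 9}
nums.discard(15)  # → {7, 9}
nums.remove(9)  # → {7}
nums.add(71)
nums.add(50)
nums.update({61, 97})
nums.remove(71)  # {7, 50, 61, 97}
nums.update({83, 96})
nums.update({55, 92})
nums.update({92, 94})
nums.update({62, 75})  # {7, 50, 55, 61, 62, 75, 83, 92, 94, 96, 97}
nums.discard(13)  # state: {7, 50, 55, 61, 62, 75, 83, 92, 94, 96, 97}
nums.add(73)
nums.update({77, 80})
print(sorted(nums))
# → [7, 50, 55, 61, 62, 73, 75, 77, 80, 83, 92, 94, 96, 97]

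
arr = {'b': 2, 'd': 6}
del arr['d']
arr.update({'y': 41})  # {'b': 2, 'y': 41}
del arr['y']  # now {'b': 2}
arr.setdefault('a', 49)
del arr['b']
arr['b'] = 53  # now {'a': 49, 'b': 53}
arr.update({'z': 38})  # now {'a': 49, 'b': 53, 'z': 38}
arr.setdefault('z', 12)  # 38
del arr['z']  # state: {'a': 49, 'b': 53}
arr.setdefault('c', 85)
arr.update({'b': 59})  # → {'a': 49, 'b': 59, 'c': 85}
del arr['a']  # {'b': 59, 'c': 85}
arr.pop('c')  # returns 85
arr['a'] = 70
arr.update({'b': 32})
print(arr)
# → {'b': 32, 'a': 70}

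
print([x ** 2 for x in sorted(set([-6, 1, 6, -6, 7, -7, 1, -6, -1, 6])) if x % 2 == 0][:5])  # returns [36, 36]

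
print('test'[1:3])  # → es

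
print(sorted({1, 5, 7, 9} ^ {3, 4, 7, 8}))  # [1, 3, 4, 5, 8, 9]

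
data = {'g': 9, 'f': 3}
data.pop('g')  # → 9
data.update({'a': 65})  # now {'f': 3, 'a': 65}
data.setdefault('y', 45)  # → 45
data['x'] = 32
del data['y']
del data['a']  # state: {'f': 3, 'x': 32}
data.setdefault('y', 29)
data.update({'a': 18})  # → {'f': 3, 'x': 32, 'y': 29, 'a': 18}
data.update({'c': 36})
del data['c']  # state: {'f': 3, 'x': 32, 'y': 29, 'a': 18}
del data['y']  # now {'f': 3, 'x': 32, 'a': 18}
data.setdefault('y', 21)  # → 21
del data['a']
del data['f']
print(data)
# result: {'x': 32, 'y': 21}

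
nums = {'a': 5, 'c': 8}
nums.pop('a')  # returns 5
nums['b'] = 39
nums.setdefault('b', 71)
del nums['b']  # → {'c': 8}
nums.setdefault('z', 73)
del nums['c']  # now {'z': 73}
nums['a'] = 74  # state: {'z': 73, 'a': 74}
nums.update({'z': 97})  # {'z': 97, 'a': 74}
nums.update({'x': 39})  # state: {'z': 97, 'a': 74, 'x': 39}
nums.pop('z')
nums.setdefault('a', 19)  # 74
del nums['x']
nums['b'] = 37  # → {'a': 74, 'b': 37}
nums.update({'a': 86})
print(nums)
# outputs {'a': 86, 'b': 37}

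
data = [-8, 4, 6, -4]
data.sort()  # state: [-8, -4, 4, 6]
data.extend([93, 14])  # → [-8, -4, 4, 6, 93, 14]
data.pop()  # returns 14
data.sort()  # [-8, -4, 4, 6, 93]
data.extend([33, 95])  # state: [-8, -4, 4, 6, 93, 33, 95]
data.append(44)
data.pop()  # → 44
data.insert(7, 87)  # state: [-8, -4, 4, 6, 93, 33, 95, 87]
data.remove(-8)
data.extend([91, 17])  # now [-4, 4, 6, 93, 33, 95, 87, 91, 17]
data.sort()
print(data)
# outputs [-4, 4, 6, 17, 33, 87, 91, 93, 95]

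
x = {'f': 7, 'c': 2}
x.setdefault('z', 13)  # 13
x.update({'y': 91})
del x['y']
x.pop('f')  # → 7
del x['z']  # {'c': 2}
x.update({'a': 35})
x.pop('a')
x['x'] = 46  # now {'c': 2, 'x': 46}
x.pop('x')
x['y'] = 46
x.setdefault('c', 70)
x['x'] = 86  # {'c': 2, 'y': 46, 'x': 86}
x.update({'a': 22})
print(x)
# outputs {'c': 2, 'y': 46, 'x': 86, 'a': 22}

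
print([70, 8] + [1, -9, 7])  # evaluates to [70, 8, 1, -9, 7]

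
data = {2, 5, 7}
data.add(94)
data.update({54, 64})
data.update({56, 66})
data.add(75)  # {2, 5, 7, 54, 56, 64, 66, 75, 94}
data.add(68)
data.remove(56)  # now {2, 5, 7, 54, 64, 66, 68, 75, 94}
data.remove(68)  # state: {2, 5, 7, 54, 64, 66, 75, 94}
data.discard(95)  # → {2, 5, 7, 54, 64, 66, 75, 94}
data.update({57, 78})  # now {2, 5, 7, 54, 57, 64, 66, 75, 78, 94}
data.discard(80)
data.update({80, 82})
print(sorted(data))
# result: [2, 5, 7, 54, 57, 64, 66, 75, 78, 80, 82, 94]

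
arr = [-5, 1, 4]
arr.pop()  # 4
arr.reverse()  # [1, -5]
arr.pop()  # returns -5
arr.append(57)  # [1, 57]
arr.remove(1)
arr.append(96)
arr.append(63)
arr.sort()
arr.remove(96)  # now [57, 63]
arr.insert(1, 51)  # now [57, 51, 63]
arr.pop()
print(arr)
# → [57, 51]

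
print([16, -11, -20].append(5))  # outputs None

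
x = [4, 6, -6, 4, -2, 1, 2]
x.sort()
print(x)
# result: [-6, -2, 1, 2, 4, 4, 6]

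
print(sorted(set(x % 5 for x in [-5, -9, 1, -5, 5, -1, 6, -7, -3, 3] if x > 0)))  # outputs [0, 1, 3]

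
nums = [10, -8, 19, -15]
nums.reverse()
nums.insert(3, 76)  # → [-15, 19, -8, 76, 10]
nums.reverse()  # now [10, 76, -8, 19, -15]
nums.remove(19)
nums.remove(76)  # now [10, -8, -15]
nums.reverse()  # [-15, -8, 10]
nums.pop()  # 10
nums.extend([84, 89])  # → [-15, -8, 84, 89]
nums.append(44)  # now [-15, -8, 84, 89, 44]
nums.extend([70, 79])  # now [-15, -8, 84, 89, 44, 70, 79]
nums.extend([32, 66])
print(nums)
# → [-15, -8, 84, 89, 44, 70, 79, 32, 66]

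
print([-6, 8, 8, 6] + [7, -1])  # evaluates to [-6, 8, 8, 6, 7, -1]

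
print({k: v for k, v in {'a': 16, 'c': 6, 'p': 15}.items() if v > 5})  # {'a': 16, 'c': 6, 'p': 15}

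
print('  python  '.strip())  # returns python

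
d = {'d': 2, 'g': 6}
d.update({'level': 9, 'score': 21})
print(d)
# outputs {'d': 2, 'g': 6, 'level': 9, 'score': 21}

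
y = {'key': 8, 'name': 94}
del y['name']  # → {'key': 8}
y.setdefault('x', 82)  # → 82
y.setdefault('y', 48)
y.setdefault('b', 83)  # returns 83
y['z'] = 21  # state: {'key': 8, 'x': 82, 'y': 48, 'b': 83, 'z': 21}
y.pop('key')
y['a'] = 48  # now {'x': 82, 'y': 48, 'b': 83, 'z': 21, 'a': 48}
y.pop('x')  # 82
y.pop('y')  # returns 48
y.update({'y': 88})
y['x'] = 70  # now {'b': 83, 'z': 21, 'a': 48, 'y': 88, 'x': 70}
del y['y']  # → {'b': 83, 'z': 21, 'a': 48, 'x': 70}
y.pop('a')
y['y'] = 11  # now {'b': 83, 'z': 21, 'x': 70, 'y': 11}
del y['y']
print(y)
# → {'b': 83, 'z': 21, 'x': 70}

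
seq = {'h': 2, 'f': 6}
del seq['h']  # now {'f': 6}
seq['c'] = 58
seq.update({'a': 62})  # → {'f': 6, 'c': 58, 'a': 62}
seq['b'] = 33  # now {'f': 6, 'c': 58, 'a': 62, 'b': 33}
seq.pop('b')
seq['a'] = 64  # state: {'f': 6, 'c': 58, 'a': 64}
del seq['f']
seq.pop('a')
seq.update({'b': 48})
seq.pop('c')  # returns 58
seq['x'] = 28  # {'b': 48, 'x': 28}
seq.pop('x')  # 28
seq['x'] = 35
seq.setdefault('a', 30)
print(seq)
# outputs {'b': 48, 'x': 35, 'a': 30}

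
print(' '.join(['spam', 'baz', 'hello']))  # spam baz hello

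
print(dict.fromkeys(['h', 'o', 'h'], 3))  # {'h': 3, 'o': 3}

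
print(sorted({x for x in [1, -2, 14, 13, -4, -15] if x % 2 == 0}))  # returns [-4, -2, 14]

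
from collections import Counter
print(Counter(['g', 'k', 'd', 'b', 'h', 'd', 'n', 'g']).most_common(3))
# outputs [('g', 2), ('d', 2), ('k', 1)]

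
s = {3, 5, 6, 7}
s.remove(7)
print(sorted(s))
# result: [3, 5, 6]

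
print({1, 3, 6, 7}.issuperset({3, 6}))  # True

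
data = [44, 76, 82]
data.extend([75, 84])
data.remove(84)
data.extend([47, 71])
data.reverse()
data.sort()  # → [44, 47, 71, 75, 76, 82]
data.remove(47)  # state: [44, 71, 75, 76, 82]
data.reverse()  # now [82, 76, 75, 71, 44]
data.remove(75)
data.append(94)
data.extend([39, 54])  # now [82, 76, 71, 44, 94, 39, 54]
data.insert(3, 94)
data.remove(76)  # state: [82, 71, 94, 44, 94, 39, 54]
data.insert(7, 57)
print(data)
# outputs [82, 71, 94, 44, 94, 39, 54, 57]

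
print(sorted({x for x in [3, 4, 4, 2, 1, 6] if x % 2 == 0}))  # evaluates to [2, 4, 6]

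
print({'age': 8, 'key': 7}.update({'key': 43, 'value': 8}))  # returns None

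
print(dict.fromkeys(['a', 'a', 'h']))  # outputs {'a': None, 'h': None}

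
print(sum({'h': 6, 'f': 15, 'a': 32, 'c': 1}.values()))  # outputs 54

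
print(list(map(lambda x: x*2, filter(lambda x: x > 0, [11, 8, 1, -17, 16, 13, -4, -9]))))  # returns [22, 16, 2, 32, 26]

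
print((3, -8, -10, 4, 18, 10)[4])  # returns 18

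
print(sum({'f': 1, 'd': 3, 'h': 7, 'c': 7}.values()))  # 18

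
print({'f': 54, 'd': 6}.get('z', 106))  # 106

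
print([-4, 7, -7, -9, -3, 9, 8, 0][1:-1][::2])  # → [7, -9, 9]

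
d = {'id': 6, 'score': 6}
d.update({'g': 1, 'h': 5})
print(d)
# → {'id': 6, 'score': 6, 'g': 1, 'h': 5}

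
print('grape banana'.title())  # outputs Grape Banana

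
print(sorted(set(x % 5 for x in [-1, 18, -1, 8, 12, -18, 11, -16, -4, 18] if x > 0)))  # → [1, 2, 3]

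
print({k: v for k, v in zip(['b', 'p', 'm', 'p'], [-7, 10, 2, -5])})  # {'b': -7, 'p': -5, 'm': 2}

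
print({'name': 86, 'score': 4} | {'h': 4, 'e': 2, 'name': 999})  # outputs {'name': 999, 'score': 4, 'h': 4, 'e': 2}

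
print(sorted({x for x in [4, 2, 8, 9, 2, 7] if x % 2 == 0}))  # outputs [2, 4, 8]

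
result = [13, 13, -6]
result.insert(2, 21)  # [13, 13, 21, -6]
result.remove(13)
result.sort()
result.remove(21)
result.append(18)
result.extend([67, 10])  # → [-6, 13, 18, 67, 10]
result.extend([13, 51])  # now [-6, 13, 18, 67, 10, 13, 51]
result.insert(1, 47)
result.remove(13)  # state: [-6, 47, 18, 67, 10, 13, 51]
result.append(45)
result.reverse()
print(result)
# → [45, 51, 13, 10, 67, 18, 47, -6]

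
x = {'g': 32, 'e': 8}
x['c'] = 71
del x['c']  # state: {'g': 32, 'e': 8}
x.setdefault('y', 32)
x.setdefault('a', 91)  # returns 91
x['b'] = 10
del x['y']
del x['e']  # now {'g': 32, 'a': 91, 'b': 10}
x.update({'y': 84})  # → {'g': 32, 'a': 91, 'b': 10, 'y': 84}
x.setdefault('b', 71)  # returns 10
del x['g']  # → {'a': 91, 'b': 10, 'y': 84}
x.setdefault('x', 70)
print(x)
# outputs {'a': 91, 'b': 10, 'y': 84, 'x': 70}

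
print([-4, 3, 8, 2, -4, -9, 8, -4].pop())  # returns -4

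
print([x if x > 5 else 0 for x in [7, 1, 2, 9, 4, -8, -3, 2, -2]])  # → [7, 0, 0, 9, 0, 0, 0, 0, 0]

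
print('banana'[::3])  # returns ba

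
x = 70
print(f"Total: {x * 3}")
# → Total: 210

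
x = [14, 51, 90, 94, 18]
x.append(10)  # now [14, 51, 90, 94, 18, 10]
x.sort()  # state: [10, 14, 18, 51, 90, 94]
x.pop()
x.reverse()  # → [90, 51, 18, 14, 10]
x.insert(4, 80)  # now [90, 51, 18, 14, 80, 10]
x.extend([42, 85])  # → [90, 51, 18, 14, 80, 10, 42, 85]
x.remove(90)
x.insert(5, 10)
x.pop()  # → 85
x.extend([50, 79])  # [51, 18, 14, 80, 10, 10, 42, 50, 79]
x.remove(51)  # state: [18, 14, 80, 10, 10, 42, 50, 79]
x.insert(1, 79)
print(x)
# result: [18, 79, 14, 80, 10, 10, 42, 50, 79]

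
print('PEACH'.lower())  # peach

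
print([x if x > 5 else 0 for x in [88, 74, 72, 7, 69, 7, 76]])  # [88, 74, 72, 7, 69, 7, 76]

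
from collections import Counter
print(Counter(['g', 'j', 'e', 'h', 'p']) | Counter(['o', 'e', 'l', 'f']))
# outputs Counter({'g': 1, 'j': 1, 'e': 1, 'h': 1, 'p': 1, 'o': 1, 'l': 1, 'f': 1})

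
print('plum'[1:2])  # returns l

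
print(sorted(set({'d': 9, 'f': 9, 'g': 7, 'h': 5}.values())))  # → [5, 7, 9]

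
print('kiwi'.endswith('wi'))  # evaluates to True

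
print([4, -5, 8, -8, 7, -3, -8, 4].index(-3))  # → 5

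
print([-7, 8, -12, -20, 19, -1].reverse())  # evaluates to None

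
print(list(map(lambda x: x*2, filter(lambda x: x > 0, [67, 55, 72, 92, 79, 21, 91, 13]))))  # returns [134, 110, 144, 184, 158, 42, 182, 26]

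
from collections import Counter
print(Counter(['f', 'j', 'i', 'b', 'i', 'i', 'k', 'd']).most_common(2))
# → [('i', 3), ('f', 1)]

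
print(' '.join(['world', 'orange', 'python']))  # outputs world orange python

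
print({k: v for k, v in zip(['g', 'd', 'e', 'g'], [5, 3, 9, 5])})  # {'g': 5, 'd': 3, 'e': 9}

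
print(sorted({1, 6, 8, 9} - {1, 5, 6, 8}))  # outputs [9]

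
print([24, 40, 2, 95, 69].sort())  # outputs None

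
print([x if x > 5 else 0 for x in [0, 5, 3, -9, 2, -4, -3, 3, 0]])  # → [0, 0, 0, 0, 0, 0, 0, 0, 0]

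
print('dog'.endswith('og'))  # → True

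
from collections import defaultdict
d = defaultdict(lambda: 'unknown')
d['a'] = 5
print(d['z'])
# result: unknown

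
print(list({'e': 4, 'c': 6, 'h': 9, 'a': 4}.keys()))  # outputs ['e', 'c', 'h', 'a']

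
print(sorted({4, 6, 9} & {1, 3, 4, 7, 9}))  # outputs [4, 9]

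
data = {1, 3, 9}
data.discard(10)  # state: {1, 3, 9}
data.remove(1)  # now {3, 9}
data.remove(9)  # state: {3}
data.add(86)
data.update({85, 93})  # {3, 85, 86, 93}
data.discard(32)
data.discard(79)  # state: {3, 85, 86, 93}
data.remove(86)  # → {3, 85, 93}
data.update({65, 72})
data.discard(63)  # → {3, 65, 72, 85, 93}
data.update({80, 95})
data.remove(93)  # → {3, 65, 72, 80, 85, 95}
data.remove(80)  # {3, 65, 72, 85, 95}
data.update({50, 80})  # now {3, 50, 65, 72, 80, 85, 95}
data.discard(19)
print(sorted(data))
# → [3, 50, 65, 72, 80, 85, 95]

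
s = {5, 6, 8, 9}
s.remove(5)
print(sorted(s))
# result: [6, 8, 9]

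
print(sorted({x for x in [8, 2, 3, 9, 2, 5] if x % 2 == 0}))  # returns [2, 8]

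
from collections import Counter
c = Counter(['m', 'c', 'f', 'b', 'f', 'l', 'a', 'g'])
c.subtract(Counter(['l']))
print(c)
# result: Counter({'f': 2, 'm': 1, 'c': 1, 'b': 1, 'a': 1, 'g': 1, 'l': 0})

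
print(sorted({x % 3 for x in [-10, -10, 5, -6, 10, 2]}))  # [0, 1, 2]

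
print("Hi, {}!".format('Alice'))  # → Hi, Alice!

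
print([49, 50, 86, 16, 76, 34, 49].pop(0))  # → 49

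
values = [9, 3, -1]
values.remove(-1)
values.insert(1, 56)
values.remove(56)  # [9, 3]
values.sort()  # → [3, 9]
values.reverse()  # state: [9, 3]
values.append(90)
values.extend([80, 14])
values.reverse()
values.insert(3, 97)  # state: [14, 80, 90, 97, 3, 9]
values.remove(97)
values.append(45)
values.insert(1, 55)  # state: [14, 55, 80, 90, 3, 9, 45]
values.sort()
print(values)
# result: [3, 9, 14, 45, 55, 80, 90]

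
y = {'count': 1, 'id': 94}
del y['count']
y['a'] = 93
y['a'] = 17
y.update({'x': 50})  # {'id': 94, 'a': 17, 'x': 50}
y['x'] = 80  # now {'id': 94, 'a': 17, 'x': 80}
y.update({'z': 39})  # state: {'id': 94, 'a': 17, 'x': 80, 'z': 39}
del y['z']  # {'id': 94, 'a': 17, 'x': 80}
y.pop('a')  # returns 17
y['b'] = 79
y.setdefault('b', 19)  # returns 79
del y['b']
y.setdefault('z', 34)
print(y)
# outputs {'id': 94, 'x': 80, 'z': 34}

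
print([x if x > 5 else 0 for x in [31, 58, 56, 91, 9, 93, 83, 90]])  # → [31, 58, 56, 91, 9, 93, 83, 90]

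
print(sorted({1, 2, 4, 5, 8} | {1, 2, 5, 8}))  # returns [1, 2, 4, 5, 8]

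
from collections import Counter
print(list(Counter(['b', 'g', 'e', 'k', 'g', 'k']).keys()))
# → ['b', 'g', 'e', 'k']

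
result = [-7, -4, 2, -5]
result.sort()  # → [-7, -5, -4, 2]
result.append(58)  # [-7, -5, -4, 2, 58]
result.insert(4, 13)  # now [-7, -5, -4, 2, 13, 58]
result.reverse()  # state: [58, 13, 2, -4, -5, -7]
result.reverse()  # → [-7, -5, -4, 2, 13, 58]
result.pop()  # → 58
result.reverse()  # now [13, 2, -4, -5, -7]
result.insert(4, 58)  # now [13, 2, -4, -5, 58, -7]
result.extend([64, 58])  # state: [13, 2, -4, -5, 58, -7, 64, 58]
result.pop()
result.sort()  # [-7, -5, -4, 2, 13, 58, 64]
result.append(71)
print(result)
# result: [-7, -5, -4, 2, 13, 58, 64, 71]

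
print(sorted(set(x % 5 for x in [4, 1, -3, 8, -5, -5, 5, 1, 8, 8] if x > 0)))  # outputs [0, 1, 3, 4]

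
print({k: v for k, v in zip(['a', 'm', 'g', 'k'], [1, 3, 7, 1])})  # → {'a': 1, 'm': 3, 'g': 7, 'k': 1}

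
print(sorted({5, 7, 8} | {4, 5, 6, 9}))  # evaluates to [4, 5, 6, 7, 8, 9]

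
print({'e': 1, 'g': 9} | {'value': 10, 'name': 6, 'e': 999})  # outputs {'e': 999, 'g': 9, 'value': 10, 'name': 6}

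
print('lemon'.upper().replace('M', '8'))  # LE8ON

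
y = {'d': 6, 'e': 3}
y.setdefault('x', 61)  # 61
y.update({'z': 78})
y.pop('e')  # 3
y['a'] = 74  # {'d': 6, 'x': 61, 'z': 78, 'a': 74}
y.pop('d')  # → 6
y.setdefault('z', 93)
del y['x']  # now {'z': 78, 'a': 74}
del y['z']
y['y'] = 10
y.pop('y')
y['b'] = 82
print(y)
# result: {'a': 74, 'b': 82}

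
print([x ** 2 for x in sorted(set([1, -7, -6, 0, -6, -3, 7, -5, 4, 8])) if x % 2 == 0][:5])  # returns [36, 0, 16, 64]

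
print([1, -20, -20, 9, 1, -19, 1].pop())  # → 1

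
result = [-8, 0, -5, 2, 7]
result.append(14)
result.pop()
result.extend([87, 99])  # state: [-8, 0, -5, 2, 7, 87, 99]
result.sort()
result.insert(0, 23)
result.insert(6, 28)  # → [23, -8, -5, 0, 2, 7, 28, 87, 99]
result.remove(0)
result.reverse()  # [99, 87, 28, 7, 2, -5, -8, 23]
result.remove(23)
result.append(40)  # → [99, 87, 28, 7, 2, -5, -8, 40]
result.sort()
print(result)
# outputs [-8, -5, 2, 7, 28, 40, 87, 99]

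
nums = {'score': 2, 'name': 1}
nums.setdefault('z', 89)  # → 89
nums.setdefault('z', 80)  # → 89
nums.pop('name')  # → 1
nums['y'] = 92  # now {'score': 2, 'z': 89, 'y': 92}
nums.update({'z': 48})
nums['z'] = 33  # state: {'score': 2, 'z': 33, 'y': 92}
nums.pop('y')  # 92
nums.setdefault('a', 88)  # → 88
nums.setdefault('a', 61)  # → 88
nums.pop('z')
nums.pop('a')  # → 88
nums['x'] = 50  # {'score': 2, 'x': 50}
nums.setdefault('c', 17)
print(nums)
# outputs {'score': 2, 'x': 50, 'c': 17}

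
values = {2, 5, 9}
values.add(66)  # {2, 5, 9, 66}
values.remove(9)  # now {2, 5, 66}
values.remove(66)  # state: {2, 5}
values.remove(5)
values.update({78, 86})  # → {2, 78, 86}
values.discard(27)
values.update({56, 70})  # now {2, 56, 70, 78, 86}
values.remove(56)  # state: {2, 70, 78, 86}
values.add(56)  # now {2, 56, 70, 78, 86}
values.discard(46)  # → {2, 56, 70, 78, 86}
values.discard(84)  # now {2, 56, 70, 78, 86}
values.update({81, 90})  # {2, 56, 70, 78, 81, 86, 90}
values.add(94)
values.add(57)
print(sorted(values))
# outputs [2, 56, 57, 70, 78, 81, 86, 90, 94]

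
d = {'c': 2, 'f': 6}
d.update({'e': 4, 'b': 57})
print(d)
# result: {'c': 2, 'f': 6, 'e': 4, 'b': 57}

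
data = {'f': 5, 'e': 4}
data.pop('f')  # 5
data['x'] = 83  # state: {'e': 4, 'x': 83}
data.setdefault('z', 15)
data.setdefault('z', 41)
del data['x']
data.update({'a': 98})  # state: {'e': 4, 'z': 15, 'a': 98}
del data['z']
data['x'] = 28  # {'e': 4, 'a': 98, 'x': 28}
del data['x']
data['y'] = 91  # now {'e': 4, 'a': 98, 'y': 91}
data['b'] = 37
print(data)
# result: {'e': 4, 'a': 98, 'y': 91, 'b': 37}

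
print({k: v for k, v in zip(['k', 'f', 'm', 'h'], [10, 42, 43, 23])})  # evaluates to {'k': 10, 'f': 42, 'm': 43, 'h': 23}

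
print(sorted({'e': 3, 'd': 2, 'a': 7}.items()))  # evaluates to [('a', 7), ('d', 2), ('e', 3)]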